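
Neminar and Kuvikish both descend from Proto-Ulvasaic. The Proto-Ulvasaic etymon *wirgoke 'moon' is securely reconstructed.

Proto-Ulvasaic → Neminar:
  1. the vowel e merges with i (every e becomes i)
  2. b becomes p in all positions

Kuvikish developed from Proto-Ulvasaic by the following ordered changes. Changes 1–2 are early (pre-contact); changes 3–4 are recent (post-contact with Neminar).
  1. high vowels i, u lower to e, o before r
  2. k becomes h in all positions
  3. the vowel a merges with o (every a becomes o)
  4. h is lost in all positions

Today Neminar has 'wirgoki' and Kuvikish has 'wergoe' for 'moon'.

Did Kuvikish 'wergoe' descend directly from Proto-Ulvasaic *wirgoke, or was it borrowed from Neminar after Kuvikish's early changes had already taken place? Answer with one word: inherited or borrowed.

inherited

If inherited, *wirgoke would pass through all of Kuvikish's changes:
Kuvikish: *wirgoke > wergoke > wergohe > wergoe  (by pre-rhotic lowering, unconditioned shift, h-loss)
If borrowed from Neminar 'wirgoki' after the early changes, it would undergo only the recent ones:
  rule 3 (vowel merger): no change (wirgoki)
  rule 4 (h-loss): no change (wirgoki)
  ⇒ as a loan: wirgoki
Kuvikish 'wergoe' matches the inherited outcome exactly, so it is an inherited cognate, not a loan.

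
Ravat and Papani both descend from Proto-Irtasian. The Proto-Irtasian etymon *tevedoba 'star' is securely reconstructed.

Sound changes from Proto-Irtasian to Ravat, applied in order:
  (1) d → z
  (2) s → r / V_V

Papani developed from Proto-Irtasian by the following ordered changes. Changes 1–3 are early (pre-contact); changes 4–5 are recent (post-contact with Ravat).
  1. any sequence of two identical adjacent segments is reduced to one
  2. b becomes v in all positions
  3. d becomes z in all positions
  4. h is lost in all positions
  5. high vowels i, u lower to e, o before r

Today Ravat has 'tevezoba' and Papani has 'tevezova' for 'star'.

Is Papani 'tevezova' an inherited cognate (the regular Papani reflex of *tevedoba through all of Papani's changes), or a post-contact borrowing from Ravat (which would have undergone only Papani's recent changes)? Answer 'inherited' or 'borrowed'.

inherited

If inherited, *tevedoba would pass through all of Papani's changes:
Papani: *tevedoba > tevedova > tevezova  (by unconditioned shift, unconditioned shift)
If borrowed from Ravat 'tevezoba' after the early changes, it would undergo only the recent ones:
  rule 4 (h-loss): no change (tevezoba)
  rule 5 (pre-rhotic lowering): no change (tevezoba)
  ⇒ as a loan: tevezoba
Papani 'tevezova' matches the inherited outcome exactly, so it is an inherited cognate, not a loan.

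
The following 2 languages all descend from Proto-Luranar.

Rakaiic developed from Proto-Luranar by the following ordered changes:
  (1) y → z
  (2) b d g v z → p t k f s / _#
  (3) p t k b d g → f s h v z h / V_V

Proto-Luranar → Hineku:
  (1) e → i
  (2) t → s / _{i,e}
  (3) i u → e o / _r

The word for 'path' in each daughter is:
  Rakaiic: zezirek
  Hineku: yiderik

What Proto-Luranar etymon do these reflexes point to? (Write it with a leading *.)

Position 2: Rakaiic has e, Hineku has i. Rakaiic preserves e here (none of its changes turn any other segment into e), so the proto-segment is *e.
Position 3: Rakaiic has z, Hineku has d. Hineku preserves d here (none of its changes turn any other segment into d), so the proto-segment is *d.
Continuing position by position gives *yedirek; check it forward:
Rakaiic: start from *yedirek.
  rule 1 (unconditioned shift): yedirek → zedirek
  rule 2: no change — zedirek
  rule 3 (intervocalic lenition): zedirek → zezirek
  ⇒ Rakaiic zezirek
Hineku: start from *yedirek.
  rule 1 (vowel merger): yedirek → yidirik
  rule 2: no change — yidirik
  rule 3 (pre-rhotic lowering): yidirik → yiderik
  ⇒ Hineku yiderik
Only *yedirek yields all of Rakaiic zezirek, Hineku yiderik.

*yedirek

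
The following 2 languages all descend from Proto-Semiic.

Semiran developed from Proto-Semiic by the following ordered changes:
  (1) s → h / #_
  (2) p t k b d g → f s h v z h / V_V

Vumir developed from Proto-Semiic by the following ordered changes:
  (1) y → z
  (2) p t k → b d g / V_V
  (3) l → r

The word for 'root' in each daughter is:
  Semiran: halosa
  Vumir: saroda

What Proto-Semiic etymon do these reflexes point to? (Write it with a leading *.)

*salota

Position 3: Semiran has l, Vumir has r. Semiran preserves l here (none of its changes turn any other segment into l), so the proto-segment is *l.
Position 5: Semiran has s, Vumir has d. Taking the neighbouring segments as reconstructed: Semiran s could go back to *t or *s; Vumir d could go back to *t or *d — the one source consistent with every daughter is *t.
Verify the candidate proto-form against each daughter:
Semiran: start from *salota.
  rule 1 (debuccalisation): salota → halota
  rule 2 (intervocalic lenition): halota → halosa
  ⇒ Semiran halosa
Vumir: *salota
  salota (rule 1 does not apply)
  salota → saloda   [intervocalic voicing]
  saloda → saroda   [unconditioned shift]
  giving Vumir saroda.
*salota is the unique common source.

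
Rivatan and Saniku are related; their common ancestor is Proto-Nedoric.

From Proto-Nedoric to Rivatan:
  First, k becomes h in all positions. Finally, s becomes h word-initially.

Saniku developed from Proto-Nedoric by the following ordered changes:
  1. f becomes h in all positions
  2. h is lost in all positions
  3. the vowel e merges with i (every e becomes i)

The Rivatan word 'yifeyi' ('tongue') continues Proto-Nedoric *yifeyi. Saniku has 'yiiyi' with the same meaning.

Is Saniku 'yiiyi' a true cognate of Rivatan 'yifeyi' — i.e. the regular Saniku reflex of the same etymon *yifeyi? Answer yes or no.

yes

Derive the expected Saniku reflex of *yifeyi:
Saniku: start from *yifeyi.
  rule 1 (unconditioned shift): yifeyi → yiheyi
  rule 2 (h-loss): yiheyi → yieyi
  rule 3 (vowel merger): yieyi → yiiyi
  ⇒ Saniku yiiyi
Saniku 'yiiyi' matches the regular reflex exactly, so the pair is cognate.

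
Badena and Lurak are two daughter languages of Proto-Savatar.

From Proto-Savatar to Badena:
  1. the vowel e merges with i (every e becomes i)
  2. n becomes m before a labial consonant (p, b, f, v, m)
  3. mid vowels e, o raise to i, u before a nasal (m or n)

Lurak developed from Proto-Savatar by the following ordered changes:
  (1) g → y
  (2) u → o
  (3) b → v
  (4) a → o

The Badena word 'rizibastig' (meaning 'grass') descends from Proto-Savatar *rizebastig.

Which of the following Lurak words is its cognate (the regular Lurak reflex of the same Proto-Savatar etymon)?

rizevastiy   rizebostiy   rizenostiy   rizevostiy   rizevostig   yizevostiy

rizevostiy

Lurak: start from *rizebastig.
  rule 1 (unconditioned shift): rizebastig → rizebastiy
  rule 2: no change — rizebastiy
  rule 3 (unconditioned shift): rizebastiy → rizevastiy
  rule 4 (vowel merger): rizevastiy → rizevostiy
  ⇒ Lurak rizevostiy
The other candidates each miss or misapply at least one Lurak change.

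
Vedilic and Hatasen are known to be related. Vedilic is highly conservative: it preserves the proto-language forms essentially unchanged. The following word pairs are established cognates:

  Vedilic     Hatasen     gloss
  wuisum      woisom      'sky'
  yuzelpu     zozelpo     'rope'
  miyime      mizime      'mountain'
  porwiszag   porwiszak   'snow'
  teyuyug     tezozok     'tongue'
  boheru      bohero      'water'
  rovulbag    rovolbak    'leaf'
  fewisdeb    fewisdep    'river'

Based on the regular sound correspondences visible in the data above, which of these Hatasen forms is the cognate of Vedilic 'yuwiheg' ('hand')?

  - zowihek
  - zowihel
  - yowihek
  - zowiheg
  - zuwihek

zowihek

yuzelpu ~ zozelpo — Vedilic y corresponds to Hatasen z word-initially before a back vowel.
yuzelpu ~ zozelpo, teyuyug ~ tezozok — Vedilic u corresponds to Hatasen o after a consonant, before a consonant other than r, m, n, p, b, f, v.
porwiszag ~ porwiszak, teyuyug ~ tezozok — Vedilic g corresponds to Hatasen k word-finally.
Applying these to Vedilic 'yuwiheg':
  yuwiheg → zuwiheg   (y→z word-initially before a back vowel)
  zuwiheg → zowiheg   (u→o after a consonant, before a consonant other than r, m, n, p, b, f, v)
  zowiheg → zowihek   (g→k word-finally)
So the Hatasen cognate is 'zowihek'.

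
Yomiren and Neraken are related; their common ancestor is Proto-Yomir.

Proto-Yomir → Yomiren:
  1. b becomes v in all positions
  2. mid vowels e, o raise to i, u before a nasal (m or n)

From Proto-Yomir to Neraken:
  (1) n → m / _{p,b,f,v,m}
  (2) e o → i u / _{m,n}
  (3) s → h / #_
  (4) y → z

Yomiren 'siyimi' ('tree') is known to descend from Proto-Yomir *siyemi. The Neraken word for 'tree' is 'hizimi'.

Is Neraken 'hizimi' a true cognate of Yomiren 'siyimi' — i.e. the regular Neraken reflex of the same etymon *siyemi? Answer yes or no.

yes

Derive the expected Neraken reflex of *siyemi:
Neraken: *siyemi
  siyemi (rule 1 does not apply)
  siyemi → siyimi   [pre-nasal raising]
  siyimi → hiyimi   [debuccalisation]
  hiyimi → hizimi   [unconditioned shift]
  giving Neraken hizimi.
Neraken 'hizimi' matches the regular reflex exactly, so the pair is cognate.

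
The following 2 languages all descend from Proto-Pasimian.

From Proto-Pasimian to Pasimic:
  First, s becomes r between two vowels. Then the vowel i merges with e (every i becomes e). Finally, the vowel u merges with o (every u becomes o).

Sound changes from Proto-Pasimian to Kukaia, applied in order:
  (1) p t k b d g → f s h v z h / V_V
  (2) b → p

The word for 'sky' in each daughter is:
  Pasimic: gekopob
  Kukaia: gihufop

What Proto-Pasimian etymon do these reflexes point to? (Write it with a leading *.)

Position 2: Pasimic has e, Kukaia has i. Kukaia preserves i here (none of its changes turn any other segment into i), so the proto-segment is *i.
Position 3: Pasimic has k, Kukaia has h. Pasimic preserves k here (none of its changes turn any other segment into k), so the proto-segment is *k.
Position 7: Pasimic has b, Kukaia has p. Pasimic preserves b here (none of its changes turn any other segment into b), so the proto-segment is *b.
This points to *gikupob. Verify forward in each daughter:
Pasimic: *gikupob
  gikupob (rule 1 does not apply)
  gikupob → gekupob   [vowel merger]
  gekupob → gekopob   [vowel merger]
  giving Pasimic gekopob.
Kukaia: start from *gikupob.
  rule 1 (intervocalic lenition): gikupob → gihufob
  rule 2 (unconditioned shift): gihufob → gihufop
  ⇒ Kukaia gihufop
*gikupob is the unique common source.

*gikupob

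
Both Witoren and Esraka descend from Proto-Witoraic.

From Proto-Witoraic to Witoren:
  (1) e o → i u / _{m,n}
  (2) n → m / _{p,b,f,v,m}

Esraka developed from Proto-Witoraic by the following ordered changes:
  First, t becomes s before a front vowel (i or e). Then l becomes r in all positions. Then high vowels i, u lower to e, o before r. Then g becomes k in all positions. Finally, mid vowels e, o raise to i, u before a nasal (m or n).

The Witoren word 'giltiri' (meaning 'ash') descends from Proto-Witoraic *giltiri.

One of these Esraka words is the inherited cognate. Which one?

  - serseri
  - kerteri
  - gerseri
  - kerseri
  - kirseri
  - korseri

Esraka: *giltiri
  giltiri → gilsiri   [palatalisation]
  gilsiri → girsiri   [unconditioned shift]
  girsiri → gerseri   [pre-rhotic lowering]
  gerseri → kerseri   [unconditioned shift]
  kerseri (rule 5 does not apply)
  giving Esraka kerseri.

kerseri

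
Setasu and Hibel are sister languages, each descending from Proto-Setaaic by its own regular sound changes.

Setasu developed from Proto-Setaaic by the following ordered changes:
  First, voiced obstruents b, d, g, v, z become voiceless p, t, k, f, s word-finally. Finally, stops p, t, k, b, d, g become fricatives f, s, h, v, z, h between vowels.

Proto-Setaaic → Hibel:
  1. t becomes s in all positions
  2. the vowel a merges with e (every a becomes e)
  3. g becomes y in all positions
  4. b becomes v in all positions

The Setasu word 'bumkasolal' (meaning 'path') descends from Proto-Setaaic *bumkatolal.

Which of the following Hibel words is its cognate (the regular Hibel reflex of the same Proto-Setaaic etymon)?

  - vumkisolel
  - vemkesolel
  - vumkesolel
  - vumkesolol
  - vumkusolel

Hibel: start from *bumkatolal.
  rule 1 (unconditioned shift): bumkatolal → bumkasolal
  rule 2 (vowel merger): bumkasolal → bumkesolel
  rule 3: no change — bumkesolel
  rule 4 (unconditioned shift): bumkesolel → vumkesolel
  ⇒ Hibel vumkesolel
The other candidates each miss or misapply at least one Hibel change.

vumkesolel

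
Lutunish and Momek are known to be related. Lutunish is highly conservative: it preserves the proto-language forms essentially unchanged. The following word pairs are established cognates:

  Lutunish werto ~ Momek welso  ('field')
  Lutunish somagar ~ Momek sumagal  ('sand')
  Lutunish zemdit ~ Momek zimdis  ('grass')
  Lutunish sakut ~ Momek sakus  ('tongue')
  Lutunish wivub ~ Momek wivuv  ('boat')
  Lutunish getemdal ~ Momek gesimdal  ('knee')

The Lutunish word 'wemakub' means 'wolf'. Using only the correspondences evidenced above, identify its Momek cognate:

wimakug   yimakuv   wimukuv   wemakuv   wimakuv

wimakuv

zemdit ~ zimdis, getemdal ~ gesimdal — Lutunish e corresponds to Momek i after a consonant, before a nasal.
wivub ~ wivuv — Lutunish b corresponds to Momek v word-finally.
Applying these to Lutunish 'wemakub':
  wemakub → wimakub   (e→i after a consonant, before a nasal)
  wimakub → wimakuv   (b→v word-finally)
So the Momek cognate is 'wimakuv'.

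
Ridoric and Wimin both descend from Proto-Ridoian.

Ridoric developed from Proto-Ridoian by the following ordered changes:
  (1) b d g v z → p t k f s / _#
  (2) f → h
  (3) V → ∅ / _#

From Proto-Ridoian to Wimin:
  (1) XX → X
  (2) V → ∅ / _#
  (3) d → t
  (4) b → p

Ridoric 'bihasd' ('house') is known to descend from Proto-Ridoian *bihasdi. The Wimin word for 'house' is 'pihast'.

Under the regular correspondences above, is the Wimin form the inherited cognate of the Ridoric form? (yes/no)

Derive the expected Wimin reflex of *bihasdi:
Wimin: *bihasdi
  bihasdi (rule 1 does not apply)
  bihasdi → bihasd   [apocope]
  bihasd → bihast   [unconditioned shift]
  bihast → pihast   [unconditioned shift]
  giving Wimin pihast.
Wimin 'pihast' matches the regular reflex exactly, so the pair is cognate.

yes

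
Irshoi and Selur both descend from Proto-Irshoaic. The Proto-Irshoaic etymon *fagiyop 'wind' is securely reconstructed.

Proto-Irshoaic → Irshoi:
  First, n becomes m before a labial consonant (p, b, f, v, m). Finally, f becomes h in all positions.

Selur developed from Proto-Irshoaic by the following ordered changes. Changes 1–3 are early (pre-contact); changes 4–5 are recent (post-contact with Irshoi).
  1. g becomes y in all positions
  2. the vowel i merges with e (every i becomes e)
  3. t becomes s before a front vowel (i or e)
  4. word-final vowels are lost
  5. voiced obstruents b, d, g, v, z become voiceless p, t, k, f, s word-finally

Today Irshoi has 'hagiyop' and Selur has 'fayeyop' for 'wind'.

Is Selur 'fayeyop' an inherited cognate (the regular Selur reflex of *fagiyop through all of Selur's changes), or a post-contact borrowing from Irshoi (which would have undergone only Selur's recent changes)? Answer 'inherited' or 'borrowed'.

If inherited, *fagiyop would pass through all of Selur's changes:
Selur: *fagiyop > fayiyop > fayeyop  (by unconditioned shift, vowel merger)
If borrowed from Irshoi 'hagiyop' after the early changes, it would undergo only the recent ones:
  rule 4 (apocope): no change (hagiyop)
  rule 5 (final devoicing): no change (hagiyop)
  ⇒ as a loan: hagiyop
Selur 'fayeyop' matches the inherited outcome exactly, so it is an inherited cognate, not a loan.

inherited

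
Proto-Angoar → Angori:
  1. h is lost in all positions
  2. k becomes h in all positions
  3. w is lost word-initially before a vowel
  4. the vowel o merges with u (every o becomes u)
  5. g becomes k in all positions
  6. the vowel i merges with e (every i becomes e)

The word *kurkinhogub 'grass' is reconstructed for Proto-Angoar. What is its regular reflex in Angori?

hurhenukub

Angori: *kurkinhogub
  kurkinhogub → kurkinogub   [h-loss]
  kurkinogub → hurhinogub   [unconditioned shift]
  hurhinogub (rule 3 does not apply)
  hurhinogub → hurhinugub   [vowel merger]
  hurhinugub → hurhinukub   [unconditioned shift]
  hurhinukub → hurhenukub   [vowel merger]
  giving Angori hurhenukub.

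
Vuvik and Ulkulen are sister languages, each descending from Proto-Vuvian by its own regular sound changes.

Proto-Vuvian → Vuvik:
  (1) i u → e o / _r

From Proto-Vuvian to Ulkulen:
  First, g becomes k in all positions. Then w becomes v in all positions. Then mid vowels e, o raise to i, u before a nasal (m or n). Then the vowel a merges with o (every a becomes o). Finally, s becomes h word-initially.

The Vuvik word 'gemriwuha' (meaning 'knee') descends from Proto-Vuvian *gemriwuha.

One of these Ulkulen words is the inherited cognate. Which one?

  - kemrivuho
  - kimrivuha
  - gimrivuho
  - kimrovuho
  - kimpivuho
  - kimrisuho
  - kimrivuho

kimrivuho

Ulkulen: start from *gemriwuha.
  rule 1 (unconditioned shift): gemriwuha → kemriwuha
  rule 2 (unconditioned shift): kemriwuha → kemrivuha
  rule 3 (pre-nasal raising): kemrivuha → kimrivuha
  rule 4 (vowel merger): kimrivuha → kimrivuho
  rule 5: no change — kimrivuho
  ⇒ Ulkulen kimrivuho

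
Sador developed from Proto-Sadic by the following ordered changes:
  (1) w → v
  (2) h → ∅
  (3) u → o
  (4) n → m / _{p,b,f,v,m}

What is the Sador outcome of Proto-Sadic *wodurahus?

Sador: *wodurahus > vodurahus > voduraus > vodoraos  (by unconditioned shift, h-loss, vowel merger)

vodoraos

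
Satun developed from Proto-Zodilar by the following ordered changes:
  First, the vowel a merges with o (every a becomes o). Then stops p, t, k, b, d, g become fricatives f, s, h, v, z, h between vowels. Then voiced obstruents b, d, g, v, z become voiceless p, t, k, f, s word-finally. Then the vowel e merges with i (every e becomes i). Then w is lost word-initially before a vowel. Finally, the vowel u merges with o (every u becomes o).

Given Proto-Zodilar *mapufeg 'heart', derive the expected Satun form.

Satun: start from *mapufeg.
  rule 1 (vowel merger): mapufeg → mopufeg
  rule 2 (intervocalic lenition): mopufeg → mofufeg
  rule 3 (final devoicing): mofufeg → mofufek
  rule 4 (vowel merger): mofufek → mofufik
  rule 5: no change — mofufik
  rule 6 (vowel merger): mofufik → mofofik
  ⇒ Satun mofofik

mofofik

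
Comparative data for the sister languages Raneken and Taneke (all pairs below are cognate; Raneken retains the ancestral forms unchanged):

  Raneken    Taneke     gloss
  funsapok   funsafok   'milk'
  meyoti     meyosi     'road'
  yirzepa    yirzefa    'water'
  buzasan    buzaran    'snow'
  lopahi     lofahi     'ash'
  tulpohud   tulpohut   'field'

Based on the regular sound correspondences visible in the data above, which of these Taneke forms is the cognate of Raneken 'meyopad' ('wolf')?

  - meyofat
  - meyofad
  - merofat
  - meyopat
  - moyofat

yirzepa ~ yirzefa, lopahi ~ lofahi — Raneken p corresponds to Taneke f between vowels (before a back vowel).
tulpohud ~ tulpohut — Raneken d corresponds to Taneke t word-finally.
Applying these to Raneken 'meyopad':
  meyopad → meyofad   (p→f between vowels (before a back vowel))
  meyofad → meyofat   (d→t word-finally)
So the Taneke cognate is 'meyofat'.

meyofat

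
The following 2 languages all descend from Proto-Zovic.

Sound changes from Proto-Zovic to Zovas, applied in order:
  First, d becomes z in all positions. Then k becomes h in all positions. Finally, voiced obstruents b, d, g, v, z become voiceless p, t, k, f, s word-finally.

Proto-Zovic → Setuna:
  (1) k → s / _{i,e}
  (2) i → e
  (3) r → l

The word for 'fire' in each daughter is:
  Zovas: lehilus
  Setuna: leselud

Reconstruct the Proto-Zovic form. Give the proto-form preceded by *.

*lekilud

Position 4: Zovas has i, Setuna has e. Zovas preserves i here (none of its changes turn any other segment into i), so the proto-segment is *i.
Position 3: Zovas has h, Setuna has s. Taking the neighbouring segments as reconstructed: Zovas h could go back to *k or *h; Setuna s could go back to *k or *s — the one source consistent with every daughter is *k.
Position 7: Zovas has s, Setuna has d. Setuna preserves d here (none of its changes turn any other segment into d), so the proto-segment is *d.
Continuing position by position gives *lekilud; check it forward:
Zovas: start from *lekilud.
  rule 1 (unconditioned shift): lekilud → lekiluz
  rule 2 (unconditioned shift): lekiluz → lehiluz
  rule 3 (final devoicing): lehiluz → lehilus
  ⇒ Zovas lehilus
Setuna: *lekilud > lesilud > leselud  (by palatalisation, vowel merger)
Only *lekilud yields all of Zovas lehilus, Setuna leselud.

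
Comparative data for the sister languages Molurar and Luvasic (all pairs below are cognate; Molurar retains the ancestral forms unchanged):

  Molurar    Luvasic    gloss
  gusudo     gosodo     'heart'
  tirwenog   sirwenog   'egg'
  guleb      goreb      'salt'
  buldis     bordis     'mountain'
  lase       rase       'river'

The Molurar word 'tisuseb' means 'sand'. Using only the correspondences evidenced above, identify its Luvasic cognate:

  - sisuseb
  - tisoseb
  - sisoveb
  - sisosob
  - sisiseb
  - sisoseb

tirwenog ~ sirwenog — Molurar t corresponds to Luvasic s word-initially before a front vowel.
gusudo ~ gosodo, guleb ~ goreb — Molurar u corresponds to Luvasic o after a consonant, before a consonant other than r, m, n, p, b, f, v.
Applying these to Molurar 'tisuseb':
  tisuseb → sisuseb   (t→s word-initially before a front vowel)
  sisuseb → sisoseb   (u→o after a consonant, before a consonant other than r, m, n, p, b, f, v)
So the Luvasic cognate is 'sisoseb'.

sisoseb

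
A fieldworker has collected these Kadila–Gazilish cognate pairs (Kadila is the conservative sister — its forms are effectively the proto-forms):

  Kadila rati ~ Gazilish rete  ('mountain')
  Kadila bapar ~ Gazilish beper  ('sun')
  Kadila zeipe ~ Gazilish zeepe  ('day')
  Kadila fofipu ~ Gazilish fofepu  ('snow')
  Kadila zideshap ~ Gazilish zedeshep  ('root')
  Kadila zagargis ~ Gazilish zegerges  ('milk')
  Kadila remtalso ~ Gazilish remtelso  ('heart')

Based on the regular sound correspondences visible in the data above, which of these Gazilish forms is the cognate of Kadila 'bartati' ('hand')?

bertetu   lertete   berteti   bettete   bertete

bertete

bapar ~ beper, zagargis ~ zegerges — Kadila a corresponds to Gazilish e after a consonant, before r.
rati ~ rete, zagargis ~ zegerges — Kadila a corresponds to Gazilish e after a consonant, before a consonant other than r, m, n, p, b, f, v.
rati ~ rete — Kadila i corresponds to Gazilish e word-finally.
Applying these to Kadila 'bartati':
  bartati → bertati   (a→e after a consonant, before r)
  bertati → berteti   (a→e after a consonant, before a consonant other than r, m, n, p, b, f, v)
  berteti → bertete   (i→e word-finally)
So the Gazilish cognate is 'bertete'.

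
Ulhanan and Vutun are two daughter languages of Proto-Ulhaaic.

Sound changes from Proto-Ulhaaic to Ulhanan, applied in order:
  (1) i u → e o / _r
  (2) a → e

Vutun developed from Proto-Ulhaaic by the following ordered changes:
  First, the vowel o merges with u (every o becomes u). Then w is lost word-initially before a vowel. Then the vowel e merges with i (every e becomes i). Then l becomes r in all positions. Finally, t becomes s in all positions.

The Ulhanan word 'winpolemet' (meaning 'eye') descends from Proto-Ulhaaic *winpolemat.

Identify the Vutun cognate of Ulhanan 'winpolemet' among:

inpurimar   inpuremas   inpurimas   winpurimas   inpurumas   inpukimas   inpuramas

Vutun: start from *winpolemat.
  rule 1 (vowel merger): winpolemat → winpulemat
  rule 2 (glide loss): winpulemat → inpulemat
  rule 3 (vowel merger): inpulemat → inpulimat
  rule 4 (unconditioned shift): inpulimat → inpurimat
  rule 5 (unconditioned shift): inpurimat → inpurimas
  ⇒ Vutun inpurimas
The other candidates each miss or misapply at least one Vutun change.

inpurimas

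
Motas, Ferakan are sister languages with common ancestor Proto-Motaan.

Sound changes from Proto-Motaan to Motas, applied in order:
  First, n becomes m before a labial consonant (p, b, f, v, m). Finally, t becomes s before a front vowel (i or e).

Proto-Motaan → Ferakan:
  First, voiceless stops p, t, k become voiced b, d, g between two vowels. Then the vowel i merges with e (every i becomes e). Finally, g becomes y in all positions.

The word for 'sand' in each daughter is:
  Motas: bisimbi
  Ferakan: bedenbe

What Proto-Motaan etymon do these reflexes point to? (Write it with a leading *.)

Position 2: Motas has i, Ferakan has e. Motas preserves i here (none of its changes turn any other segment into i), so the proto-segment is *i.
Position 4: Motas has i, Ferakan has e. Motas preserves i here (none of its changes turn any other segment into i), so the proto-segment is *i.
Verify the candidate proto-form against each daughter:
Motas: start from *bitinbi.
  rule 1 (nasal place assimilation): bitinbi → bitimbi
  rule 2 (palatalisation): bitimbi → bisimbi
  ⇒ Motas bisimbi
Ferakan: start from *bitinbi.
  rule 1 (intervocalic voicing): bitinbi → bidinbi
  rule 2 (vowel merger): bidinbi → bedenbe
  rule 3: no change — bedenbe
  ⇒ Ferakan bedenbe
No other proto-form is consistent with every reflex, so the reconstruction is *bitinbi.

*bitinbi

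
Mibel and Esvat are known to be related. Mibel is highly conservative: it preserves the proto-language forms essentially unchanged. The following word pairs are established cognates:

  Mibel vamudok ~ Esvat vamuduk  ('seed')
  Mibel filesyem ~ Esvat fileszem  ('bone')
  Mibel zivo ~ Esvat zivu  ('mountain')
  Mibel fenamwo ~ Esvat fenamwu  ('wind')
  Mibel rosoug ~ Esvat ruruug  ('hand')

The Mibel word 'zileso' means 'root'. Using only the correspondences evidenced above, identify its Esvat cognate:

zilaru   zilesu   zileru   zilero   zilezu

rosoug ~ ruruug — Mibel s corresponds to Esvat r between vowels (before a back vowel).
zivo ~ zivu, fenamwo ~ fenamwu — Mibel o corresponds to Esvat u word-finally.
Applying these to Mibel 'zileso':
  zileso → zilero   (s→r between vowels (before a back vowel))
  zilero → zileru   (o→u word-finally)
So the Esvat cognate is 'zileru'.

zileru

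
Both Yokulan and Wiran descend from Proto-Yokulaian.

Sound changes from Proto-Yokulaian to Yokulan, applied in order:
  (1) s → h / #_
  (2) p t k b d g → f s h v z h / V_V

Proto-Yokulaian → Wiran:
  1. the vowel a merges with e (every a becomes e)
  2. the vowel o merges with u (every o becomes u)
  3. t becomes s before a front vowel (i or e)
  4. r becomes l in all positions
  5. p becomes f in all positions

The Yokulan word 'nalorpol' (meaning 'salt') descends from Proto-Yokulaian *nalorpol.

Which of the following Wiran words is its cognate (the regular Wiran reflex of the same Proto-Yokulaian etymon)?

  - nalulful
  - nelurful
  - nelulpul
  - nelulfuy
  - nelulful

Wiran: start from *nalorpol.
  rule 1 (vowel merger): nalorpol → nelorpol
  rule 2 (vowel merger): nelorpol → nelurpul
  rule 3: no change — nelurpul
  rule 4 (unconditioned shift): nelurpul → nelulpul
  rule 5 (unconditioned shift): nelulpul → nelulful
  ⇒ Wiran nelulful

nelulful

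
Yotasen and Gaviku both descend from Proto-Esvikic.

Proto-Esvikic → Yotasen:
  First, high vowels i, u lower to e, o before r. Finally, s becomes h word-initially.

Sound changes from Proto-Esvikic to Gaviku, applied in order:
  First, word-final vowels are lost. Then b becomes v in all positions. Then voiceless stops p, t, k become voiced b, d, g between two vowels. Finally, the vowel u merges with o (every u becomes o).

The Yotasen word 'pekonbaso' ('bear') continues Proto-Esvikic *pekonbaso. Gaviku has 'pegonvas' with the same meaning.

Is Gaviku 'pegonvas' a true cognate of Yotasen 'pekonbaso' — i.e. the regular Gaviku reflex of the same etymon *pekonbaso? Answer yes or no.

Derive the expected Gaviku reflex of *pekonbaso:
Gaviku: *pekonbaso
  pekonbaso → pekonbas   [apocope]
  pekonbas → pekonvas   [unconditioned shift]
  pekonvas → pegonvas   [intervocalic voicing]
  pegonvas (rule 4 does not apply)
  giving Gaviku pegonvas.
Gaviku 'pegonvas' matches the regular reflex exactly, so the pair is cognate.

yes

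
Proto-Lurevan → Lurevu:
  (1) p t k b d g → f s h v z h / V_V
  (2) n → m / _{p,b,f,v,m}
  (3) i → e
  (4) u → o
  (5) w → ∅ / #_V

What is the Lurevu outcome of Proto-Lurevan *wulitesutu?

Lurevu: *wulitesutu > wulisesusu > wulesesusu > wolesesoso > olesesoso  (by intervocalic lenition, vowel merger, vowel merger, glide loss)

olesesoso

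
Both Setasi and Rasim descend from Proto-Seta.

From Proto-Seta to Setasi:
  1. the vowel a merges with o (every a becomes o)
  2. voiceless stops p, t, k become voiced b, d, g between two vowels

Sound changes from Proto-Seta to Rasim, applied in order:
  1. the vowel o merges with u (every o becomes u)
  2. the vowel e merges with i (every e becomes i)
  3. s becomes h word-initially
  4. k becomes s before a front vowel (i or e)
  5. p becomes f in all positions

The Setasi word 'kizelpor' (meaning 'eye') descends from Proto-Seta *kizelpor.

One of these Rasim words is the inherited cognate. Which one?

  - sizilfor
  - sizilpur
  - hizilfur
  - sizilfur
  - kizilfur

sizilfur

Rasim: *kizelpor
  kizelpor → kizelpur   [vowel merger]
  kizelpur → kizilpur   [vowel merger]
  kizilpur (rule 3 does not apply)
  kizilpur → sizilpur   [palatalisation]
  sizilpur → sizilfur   [unconditioned shift]
  giving Rasim sizilfur.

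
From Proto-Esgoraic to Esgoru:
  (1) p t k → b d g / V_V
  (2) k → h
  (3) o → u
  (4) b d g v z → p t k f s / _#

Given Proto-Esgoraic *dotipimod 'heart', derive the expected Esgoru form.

Esgoru: *dotipimod > dodibimod > dudibimud > dudibimut  (by intervocalic voicing, vowel merger, final devoicing)

dudibimut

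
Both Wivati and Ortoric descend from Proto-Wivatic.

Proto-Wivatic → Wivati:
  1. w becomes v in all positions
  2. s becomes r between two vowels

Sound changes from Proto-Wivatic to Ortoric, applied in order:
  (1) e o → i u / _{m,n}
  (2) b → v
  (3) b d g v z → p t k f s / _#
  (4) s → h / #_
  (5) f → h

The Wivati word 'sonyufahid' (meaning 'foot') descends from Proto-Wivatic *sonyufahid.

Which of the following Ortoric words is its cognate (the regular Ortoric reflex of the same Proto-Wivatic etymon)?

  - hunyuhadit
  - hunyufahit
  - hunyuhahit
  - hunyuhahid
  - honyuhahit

hunyuhahit

Ortoric: *sonyufahid
  sonyufahid → sunyufahid   [pre-nasal raising]
  sunyufahid (rule 2 does not apply)
  sunyufahid → sunyufahit   [final devoicing]
  sunyufahit → hunyufahit   [debuccalisation]
  hunyufahit → hunyuhahit   [unconditioned shift]
  giving Ortoric hunyuhahit.
Only 'hunyuhahit' matches the regular Ortoric development of *sonyufahid.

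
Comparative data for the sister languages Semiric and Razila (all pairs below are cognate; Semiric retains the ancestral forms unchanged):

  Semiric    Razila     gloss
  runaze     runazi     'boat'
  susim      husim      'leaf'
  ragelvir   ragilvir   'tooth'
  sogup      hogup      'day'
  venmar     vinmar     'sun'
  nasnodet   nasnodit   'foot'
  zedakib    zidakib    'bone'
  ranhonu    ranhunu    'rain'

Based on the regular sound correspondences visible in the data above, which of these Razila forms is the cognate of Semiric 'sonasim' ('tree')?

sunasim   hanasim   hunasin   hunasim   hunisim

hunasim

sogup ~ hogup — Semiric s corresponds to Razila h word-initially before a back vowel.
ranhonu ~ ranhunu — Semiric o corresponds to Razila u after a consonant, before a nasal.
Applying these to Semiric 'sonasim':
  sonasim → honasim   (s→h word-initially before a back vowel)
  honasim → hunasim   (o→u after a consonant, before a nasal)
So the Razila cognate is 'hunasim'.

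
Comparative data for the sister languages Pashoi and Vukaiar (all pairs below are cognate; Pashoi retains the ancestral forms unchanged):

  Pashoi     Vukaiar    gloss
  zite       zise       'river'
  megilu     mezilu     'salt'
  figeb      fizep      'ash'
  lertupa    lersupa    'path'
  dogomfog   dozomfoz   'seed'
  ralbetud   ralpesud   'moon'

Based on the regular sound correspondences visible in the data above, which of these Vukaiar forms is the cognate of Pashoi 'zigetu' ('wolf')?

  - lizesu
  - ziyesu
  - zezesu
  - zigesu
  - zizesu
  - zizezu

figeb ~ fizep — Pashoi g corresponds to Vukaiar z between vowels (before a front vowel).
ralbetud ~ ralpesud — Pashoi t corresponds to Vukaiar s between vowels (before a back vowel).
Applying these to Pashoi 'zigetu':
  zigetu → zizetu   (g→z between vowels (before a front vowel))
  zizetu → zizesu   (t→s between vowels (before a back vowel))
So the Vukaiar cognate is 'zizesu'.

zizesu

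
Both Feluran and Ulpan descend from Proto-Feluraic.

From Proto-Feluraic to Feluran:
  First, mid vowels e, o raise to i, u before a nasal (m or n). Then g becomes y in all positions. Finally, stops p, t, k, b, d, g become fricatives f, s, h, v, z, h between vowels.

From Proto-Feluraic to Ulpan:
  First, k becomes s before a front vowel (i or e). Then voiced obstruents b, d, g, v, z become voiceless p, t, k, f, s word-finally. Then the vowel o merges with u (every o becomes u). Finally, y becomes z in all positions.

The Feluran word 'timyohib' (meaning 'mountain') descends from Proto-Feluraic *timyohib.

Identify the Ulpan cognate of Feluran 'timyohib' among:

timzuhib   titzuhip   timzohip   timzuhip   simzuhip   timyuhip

Ulpan: *timyohib > timyohip > timyuhip > timzuhip  (by final devoicing, vowel merger, unconditioned shift)
Only 'timzuhip' matches the regular Ulpan development of *timyohib.

timzuhip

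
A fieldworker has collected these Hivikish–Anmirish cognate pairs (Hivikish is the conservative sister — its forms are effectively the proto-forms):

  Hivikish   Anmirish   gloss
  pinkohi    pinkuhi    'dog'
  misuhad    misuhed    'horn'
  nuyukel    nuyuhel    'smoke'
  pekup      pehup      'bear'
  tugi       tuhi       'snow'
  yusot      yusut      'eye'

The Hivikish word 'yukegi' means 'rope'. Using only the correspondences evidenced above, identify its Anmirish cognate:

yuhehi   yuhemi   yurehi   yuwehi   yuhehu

nuyukel ~ nuyuhel — Hivikish k corresponds to Anmirish h between vowels (before a front vowel).
tugi ~ tuhi — Hivikish g corresponds to Anmirish h between vowels (before a front vowel).
Applying these to Hivikish 'yukegi':
  yukegi → yuhegi   (k→h between vowels (before a front vowel))
  yuhegi → yuhehi   (g→h between vowels (before a front vowel))
So the Anmirish cognate is 'yuhehi'.

yuhehi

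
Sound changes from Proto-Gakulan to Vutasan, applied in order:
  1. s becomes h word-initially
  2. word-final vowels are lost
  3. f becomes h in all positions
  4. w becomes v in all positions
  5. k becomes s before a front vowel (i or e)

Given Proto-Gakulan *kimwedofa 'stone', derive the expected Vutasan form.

simvedoh

Vutasan: *kimwedofa
  kimwedofa (rule 1 does not apply)
  kimwedofa → kimwedof   [apocope]
  kimwedof → kimwedoh   [unconditioned shift]
  kimwedoh → kimvedoh   [unconditioned shift]
  kimvedoh → simvedoh   [palatalisation]
  giving Vutasan simvedoh.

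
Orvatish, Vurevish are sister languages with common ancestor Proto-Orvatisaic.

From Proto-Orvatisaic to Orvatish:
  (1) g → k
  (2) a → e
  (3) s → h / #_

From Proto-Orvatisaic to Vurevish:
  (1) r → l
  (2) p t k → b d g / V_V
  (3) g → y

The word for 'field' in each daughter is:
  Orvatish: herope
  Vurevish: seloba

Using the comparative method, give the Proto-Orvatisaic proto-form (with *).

*seropa

Position 6: Orvatish has e, Vurevish has a. Vurevish preserves a here (none of its changes turn any other segment into a), so the proto-segment is *a.
Position 5: Orvatish has p, Vurevish has b. Orvatish preserves p here (none of its changes turn any other segment into p), so the proto-segment is *p.
Position 3: Orvatish has r, Vurevish has l. Orvatish preserves r here (none of its changes turn any other segment into r), so the proto-segment is *r.
Continuing position by position gives *seropa; check it forward:
Orvatish: *seropa > serope > herope  (by vowel merger, debuccalisation)
Vurevish: start from *seropa.
  rule 1 (unconditioned shift): seropa → selopa
  rule 2 (intervocalic voicing): selopa → seloba
  rule 3: no change — seloba
  ⇒ Vurevish seloba
No other proto-form is consistent with every reflex, so the reconstruction is *seropa.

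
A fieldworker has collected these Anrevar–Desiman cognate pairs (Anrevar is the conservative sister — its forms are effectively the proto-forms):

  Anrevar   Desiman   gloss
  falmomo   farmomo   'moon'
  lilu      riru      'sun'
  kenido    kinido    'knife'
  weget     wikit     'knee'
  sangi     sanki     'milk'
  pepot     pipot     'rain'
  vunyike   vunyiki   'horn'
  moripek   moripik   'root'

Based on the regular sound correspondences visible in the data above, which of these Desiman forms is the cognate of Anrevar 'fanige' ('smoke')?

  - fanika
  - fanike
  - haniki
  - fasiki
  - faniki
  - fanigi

weget ~ wikit — Anrevar g corresponds to Desiman k between vowels (before a front vowel).
vunyike ~ vunyiki — Anrevar e corresponds to Desiman i word-finally.
Applying these to Anrevar 'fanige':
  fanige → fanike   (g→k between vowels (before a front vowel))
  fanike → faniki   (e→i word-finally)
So the Desiman cognate is 'faniki'.

faniki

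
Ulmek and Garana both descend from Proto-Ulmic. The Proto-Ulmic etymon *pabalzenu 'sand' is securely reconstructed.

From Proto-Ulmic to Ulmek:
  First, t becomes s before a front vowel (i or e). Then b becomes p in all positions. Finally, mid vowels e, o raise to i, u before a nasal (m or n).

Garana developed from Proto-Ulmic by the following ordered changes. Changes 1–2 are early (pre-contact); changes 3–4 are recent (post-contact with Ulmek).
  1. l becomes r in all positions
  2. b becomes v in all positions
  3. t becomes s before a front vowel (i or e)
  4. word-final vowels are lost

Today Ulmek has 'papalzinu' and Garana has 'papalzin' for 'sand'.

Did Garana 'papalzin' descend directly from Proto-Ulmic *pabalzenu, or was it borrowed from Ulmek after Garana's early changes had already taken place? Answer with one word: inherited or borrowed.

borrowed

If inherited, *pabalzenu would pass through all of Garana's changes:
Garana: start from *pabalzenu.
  rule 1 (unconditioned shift): pabalzenu → pabarzenu
  rule 2 (unconditioned shift): pabarzenu → pavarzenu
  rule 3: no change — pavarzenu
  rule 4 (apocope): pavarzenu → pavarzen
  ⇒ Garana pavarzen
If borrowed from Ulmek 'papalzinu' after the early changes, it would undergo only the recent ones:
  rule 3 (palatalisation): no change (papalzinu)
  rule 4 (apocope): papalzinu → papalzin
  ⇒ as a loan: papalzin
Garana 'papalzin' matches the loan outcome 'papalzin', not the inherited 'pavarzen' — it skipped the early Garana changes, so it was borrowed from Ulmek.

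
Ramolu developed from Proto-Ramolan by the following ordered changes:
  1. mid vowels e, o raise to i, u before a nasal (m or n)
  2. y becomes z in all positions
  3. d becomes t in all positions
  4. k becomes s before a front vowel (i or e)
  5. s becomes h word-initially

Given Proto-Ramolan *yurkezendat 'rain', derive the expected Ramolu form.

zursezintat

Ramolu: *yurkezendat > yurkezindat > zurkezindat > zurkezintat > zursezintat  (by pre-nasal raising, unconditioned shift, unconditioned shift, palatalisation)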